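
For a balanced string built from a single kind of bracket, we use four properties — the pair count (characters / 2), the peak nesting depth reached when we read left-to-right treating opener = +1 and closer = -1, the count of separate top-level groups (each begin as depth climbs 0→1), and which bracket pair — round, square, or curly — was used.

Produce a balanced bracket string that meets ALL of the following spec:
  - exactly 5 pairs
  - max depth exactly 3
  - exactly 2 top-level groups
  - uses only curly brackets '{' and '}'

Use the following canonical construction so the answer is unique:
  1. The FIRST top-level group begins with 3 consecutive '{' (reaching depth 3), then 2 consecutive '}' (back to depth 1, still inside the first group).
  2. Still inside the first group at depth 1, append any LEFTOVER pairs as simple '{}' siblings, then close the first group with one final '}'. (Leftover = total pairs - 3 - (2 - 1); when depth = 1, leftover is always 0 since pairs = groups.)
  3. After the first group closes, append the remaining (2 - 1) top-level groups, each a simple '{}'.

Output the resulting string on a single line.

Spec: pairs=5 depth=3 groups=2
Leftover pairs = 5 - 3 - (2-1) = 1
First group: deep chain of depth 3 + 1 sibling pairs
Remaining 1 groups: simple '{}' each

Answer: {{{}}{}}{}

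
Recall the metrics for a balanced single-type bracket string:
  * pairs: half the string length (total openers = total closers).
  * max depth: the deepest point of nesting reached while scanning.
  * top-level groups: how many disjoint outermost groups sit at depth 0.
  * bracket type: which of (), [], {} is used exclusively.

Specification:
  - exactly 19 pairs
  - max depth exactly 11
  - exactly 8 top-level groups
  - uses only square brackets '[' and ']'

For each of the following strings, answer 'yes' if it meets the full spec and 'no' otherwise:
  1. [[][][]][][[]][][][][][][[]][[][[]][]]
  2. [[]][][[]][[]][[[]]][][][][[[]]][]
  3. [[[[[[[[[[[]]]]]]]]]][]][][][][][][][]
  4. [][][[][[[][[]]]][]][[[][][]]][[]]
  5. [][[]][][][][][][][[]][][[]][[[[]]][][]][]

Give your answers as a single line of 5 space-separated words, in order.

String 1 '[[][][]][][[]][][][][][][[]][[][[]][]]': depth seq [1 2 1 2 1 2 1 0 1 0 1 2 1 0 1 0 1 0 1 0 1 0 1 0 1 2 1 0 1 2 1 2 3 2 1 2 1 0]
  -> pairs=19 depth=3 groups=10 -> no
String 2 '[[]][][[]][[]][[[]]][][][][[[]]][]': depth seq [1 2 1 0 1 0 1 2 1 0 1 2 1 0 1 2 3 2 1 0 1 0 1 0 1 0 1 2 3 2 1 0 1 0]
  -> pairs=17 depth=3 groups=10 -> no
String 3 '[[[[[[[[[[[]]]]]]]]]][]][][][][][][][]': depth seq [1 2 3 4 5 6 7 8 9 10 11 10 9 8 7 6 5 4 3 2 1 2 1 0 1 0 1 0 1 0 1 0 1 0 1 0 1 0]
  -> pairs=19 depth=11 groups=8 -> yes
String 4 '[][][[][[[][[]]]][]][[[][][]]][[]]': depth seq [1 0 1 0 1 2 1 2 3 4 3 4 5 4 3 2 1 2 1 0 1 2 3 2 3 2 3 2 1 0 1 2 1 0]
  -> pairs=17 depth=5 groups=5 -> no
String 5 '[][[]][][][][][][][[]][][[]][[[[]]][][]][]': depth seq [1 0 1 2 1 0 1 0 1 0 1 0 1 0 1 0 1 0 1 2 1 0 1 0 1 2 1 0 1 2 3 4 3 2 1 2 1 2 1 0 1 0]
  -> pairs=21 depth=4 groups=13 -> no

Answer: no no yes no no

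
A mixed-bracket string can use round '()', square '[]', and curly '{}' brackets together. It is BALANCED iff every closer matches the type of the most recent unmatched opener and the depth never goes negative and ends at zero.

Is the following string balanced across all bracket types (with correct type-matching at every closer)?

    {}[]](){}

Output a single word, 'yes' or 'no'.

pos 0: push '{'; stack = {
pos 1: '}' matches '{'; pop; stack = (empty)
pos 2: push '['; stack = [
pos 3: ']' matches '['; pop; stack = (empty)
pos 4: saw closer ']' but stack is empty → INVALID
Verdict: unmatched closer ']' at position 4 → no

Answer: no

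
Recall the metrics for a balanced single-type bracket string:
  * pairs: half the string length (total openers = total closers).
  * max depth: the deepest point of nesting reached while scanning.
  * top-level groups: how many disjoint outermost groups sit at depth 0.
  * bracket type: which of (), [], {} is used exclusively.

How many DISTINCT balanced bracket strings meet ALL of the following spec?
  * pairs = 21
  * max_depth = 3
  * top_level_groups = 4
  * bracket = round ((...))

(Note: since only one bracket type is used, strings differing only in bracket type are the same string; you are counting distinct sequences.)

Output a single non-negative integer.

Spec: pairs=21 depth=3 groups=4
Count(depth <= 3) = 15859712
Count(depth <= 2) = 1140
Count(depth == 3) = 15859712 - 1140 = 15858572

Answer: 15858572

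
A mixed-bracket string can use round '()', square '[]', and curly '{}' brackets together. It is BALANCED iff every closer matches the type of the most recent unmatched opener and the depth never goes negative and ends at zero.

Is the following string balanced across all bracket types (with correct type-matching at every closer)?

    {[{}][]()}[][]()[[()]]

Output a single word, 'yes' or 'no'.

pos 0: push '{'; stack = {
pos 1: push '['; stack = {[
pos 2: push '{'; stack = {[{
pos 3: '}' matches '{'; pop; stack = {[
pos 4: ']' matches '['; pop; stack = {
pos 5: push '['; stack = {[
pos 6: ']' matches '['; pop; stack = {
pos 7: push '('; stack = {(
pos 8: ')' matches '('; pop; stack = {
pos 9: '}' matches '{'; pop; stack = (empty)
pos 10: push '['; stack = [
pos 11: ']' matches '['; pop; stack = (empty)
pos 12: push '['; stack = [
pos 13: ']' matches '['; pop; stack = (empty)
pos 14: push '('; stack = (
pos 15: ')' matches '('; pop; stack = (empty)
pos 16: push '['; stack = [
pos 17: push '['; stack = [[
pos 18: push '('; stack = [[(
pos 19: ')' matches '('; pop; stack = [[
pos 20: ']' matches '['; pop; stack = [
pos 21: ']' matches '['; pop; stack = (empty)
end: stack empty → VALID
Verdict: properly nested → yes

Answer: yes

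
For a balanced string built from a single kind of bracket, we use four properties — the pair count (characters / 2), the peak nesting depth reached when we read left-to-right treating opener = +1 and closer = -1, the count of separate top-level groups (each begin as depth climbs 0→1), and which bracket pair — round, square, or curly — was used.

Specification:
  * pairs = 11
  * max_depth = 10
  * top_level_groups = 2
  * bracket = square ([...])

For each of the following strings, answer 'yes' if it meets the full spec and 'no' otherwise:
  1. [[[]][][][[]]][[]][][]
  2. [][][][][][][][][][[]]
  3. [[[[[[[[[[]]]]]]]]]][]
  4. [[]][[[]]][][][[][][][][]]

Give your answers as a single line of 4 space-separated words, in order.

Answer: no no yes no

Derivation:
String 1 '[[[]][][][[]]][[]][][]': depth seq [1 2 3 2 1 2 1 2 1 2 3 2 1 0 1 2 1 0 1 0 1 0]
  -> pairs=11 depth=3 groups=4 -> no
String 2 '[][][][][][][][][][[]]': depth seq [1 0 1 0 1 0 1 0 1 0 1 0 1 0 1 0 1 0 1 2 1 0]
  -> pairs=11 depth=2 groups=10 -> no
String 3 '[[[[[[[[[[]]]]]]]]]][]': depth seq [1 2 3 4 5 6 7 8 9 10 9 8 7 6 5 4 3 2 1 0 1 0]
  -> pairs=11 depth=10 groups=2 -> yes
String 4 '[[]][[[]]][][][[][][][][]]': depth seq [1 2 1 0 1 2 3 2 1 0 1 0 1 0 1 2 1 2 1 2 1 2 1 2 1 0]
  -> pairs=13 depth=3 groups=5 -> no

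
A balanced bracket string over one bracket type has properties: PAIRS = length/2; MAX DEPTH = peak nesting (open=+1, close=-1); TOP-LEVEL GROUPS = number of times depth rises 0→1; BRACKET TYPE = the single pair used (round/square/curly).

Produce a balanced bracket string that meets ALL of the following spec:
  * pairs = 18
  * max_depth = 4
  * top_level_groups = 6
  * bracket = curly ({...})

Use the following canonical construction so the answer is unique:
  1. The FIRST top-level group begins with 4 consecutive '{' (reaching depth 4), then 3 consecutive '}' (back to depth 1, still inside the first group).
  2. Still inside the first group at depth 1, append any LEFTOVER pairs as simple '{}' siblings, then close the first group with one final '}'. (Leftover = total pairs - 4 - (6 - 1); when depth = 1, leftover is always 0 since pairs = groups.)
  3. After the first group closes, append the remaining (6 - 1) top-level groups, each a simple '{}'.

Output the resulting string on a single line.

Spec: pairs=18 depth=4 groups=6
Leftover pairs = 18 - 4 - (6-1) = 9
First group: deep chain of depth 4 + 9 sibling pairs
Remaining 5 groups: simple '{}' each

Answer: {{{{}}}{}{}{}{}{}{}{}{}{}}{}{}{}{}{}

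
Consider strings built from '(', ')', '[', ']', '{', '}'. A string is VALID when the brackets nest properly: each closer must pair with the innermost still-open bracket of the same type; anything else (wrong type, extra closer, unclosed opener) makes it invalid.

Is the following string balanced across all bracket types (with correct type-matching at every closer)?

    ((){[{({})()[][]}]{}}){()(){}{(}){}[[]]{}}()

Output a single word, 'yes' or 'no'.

Answer: no

Derivation:
pos 0: push '('; stack = (
pos 1: push '('; stack = ((
pos 2: ')' matches '('; pop; stack = (
pos 3: push '{'; stack = ({
pos 4: push '['; stack = ({[
pos 5: push '{'; stack = ({[{
pos 6: push '('; stack = ({[{(
pos 7: push '{'; stack = ({[{({
pos 8: '}' matches '{'; pop; stack = ({[{(
pos 9: ')' matches '('; pop; stack = ({[{
pos 10: push '('; stack = ({[{(
pos 11: ')' matches '('; pop; stack = ({[{
pos 12: push '['; stack = ({[{[
pos 13: ']' matches '['; pop; stack = ({[{
pos 14: push '['; stack = ({[{[
pos 15: ']' matches '['; pop; stack = ({[{
pos 16: '}' matches '{'; pop; stack = ({[
pos 17: ']' matches '['; pop; stack = ({
pos 18: push '{'; stack = ({{
pos 19: '}' matches '{'; pop; stack = ({
pos 20: '}' matches '{'; pop; stack = (
pos 21: ')' matches '('; pop; stack = (empty)
pos 22: push '{'; stack = {
pos 23: push '('; stack = {(
pos 24: ')' matches '('; pop; stack = {
pos 25: push '('; stack = {(
pos 26: ')' matches '('; pop; stack = {
pos 27: push '{'; stack = {{
pos 28: '}' matches '{'; pop; stack = {
pos 29: push '{'; stack = {{
pos 30: push '('; stack = {{(
pos 31: saw closer '}' but top of stack is '(' (expected ')') → INVALID
Verdict: type mismatch at position 31: '}' closes '(' → no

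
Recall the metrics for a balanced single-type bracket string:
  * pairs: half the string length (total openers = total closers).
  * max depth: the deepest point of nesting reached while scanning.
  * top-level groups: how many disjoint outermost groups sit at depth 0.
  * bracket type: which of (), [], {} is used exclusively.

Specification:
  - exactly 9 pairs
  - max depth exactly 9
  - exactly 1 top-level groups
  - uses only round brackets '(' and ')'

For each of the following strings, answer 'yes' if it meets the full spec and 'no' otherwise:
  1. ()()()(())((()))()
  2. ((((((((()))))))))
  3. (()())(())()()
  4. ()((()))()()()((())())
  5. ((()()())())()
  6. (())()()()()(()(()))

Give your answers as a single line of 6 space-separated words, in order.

Answer: no yes no no no no

Derivation:
String 1 '()()()(())((()))()': depth seq [1 0 1 0 1 0 1 2 1 0 1 2 3 2 1 0 1 0]
  -> pairs=9 depth=3 groups=6 -> no
String 2 '((((((((()))))))))': depth seq [1 2 3 4 5 6 7 8 9 8 7 6 5 4 3 2 1 0]
  -> pairs=9 depth=9 groups=1 -> yes
String 3 '(()())(())()()': depth seq [1 2 1 2 1 0 1 2 1 0 1 0 1 0]
  -> pairs=7 depth=2 groups=4 -> no
String 4 '()((()))()()()((())())': depth seq [1 0 1 2 3 2 1 0 1 0 1 0 1 0 1 2 3 2 1 2 1 0]
  -> pairs=11 depth=3 groups=6 -> no
String 5 '((()()())())()': depth seq [1 2 3 2 3 2 3 2 1 2 1 0 1 0]
  -> pairs=7 depth=3 groups=2 -> no
String 6 '(())()()()()(()(()))': depth seq [1 2 1 0 1 0 1 0 1 0 1 0 1 2 1 2 3 2 1 0]
  -> pairs=10 depth=3 groups=6 -> no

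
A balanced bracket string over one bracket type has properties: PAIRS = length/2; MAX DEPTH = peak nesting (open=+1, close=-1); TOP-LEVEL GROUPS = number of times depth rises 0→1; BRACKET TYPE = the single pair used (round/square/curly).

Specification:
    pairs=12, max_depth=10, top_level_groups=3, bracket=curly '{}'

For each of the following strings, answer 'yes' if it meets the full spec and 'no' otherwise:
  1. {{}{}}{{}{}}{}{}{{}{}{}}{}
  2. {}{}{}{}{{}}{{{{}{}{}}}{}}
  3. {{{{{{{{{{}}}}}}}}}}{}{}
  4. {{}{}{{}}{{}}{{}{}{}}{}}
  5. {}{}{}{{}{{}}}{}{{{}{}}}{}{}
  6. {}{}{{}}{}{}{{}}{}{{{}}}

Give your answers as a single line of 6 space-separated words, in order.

String 1 '{{}{}}{{}{}}{}{}{{}{}{}}{}': depth seq [1 2 1 2 1 0 1 2 1 2 1 0 1 0 1 0 1 2 1 2 1 2 1 0 1 0]
  -> pairs=13 depth=2 groups=6 -> no
String 2 '{}{}{}{}{{}}{{{{}{}{}}}{}}': depth seq [1 0 1 0 1 0 1 0 1 2 1 0 1 2 3 4 3 4 3 4 3 2 1 2 1 0]
  -> pairs=13 depth=4 groups=6 -> no
String 3 '{{{{{{{{{{}}}}}}}}}}{}{}': depth seq [1 2 3 4 5 6 7 8 9 10 9 8 7 6 5 4 3 2 1 0 1 0 1 0]
  -> pairs=12 depth=10 groups=3 -> yes
String 4 '{{}{}{{}}{{}}{{}{}{}}{}}': depth seq [1 2 1 2 1 2 3 2 1 2 3 2 1 2 3 2 3 2 3 2 1 2 1 0]
  -> pairs=12 depth=3 groups=1 -> no
String 5 '{}{}{}{{}{{}}}{}{{{}{}}}{}{}': depth seq [1 0 1 0 1 0 1 2 1 2 3 2 1 0 1 0 1 2 3 2 3 2 1 0 1 0 1 0]
  -> pairs=14 depth=3 groups=8 -> no
String 6 '{}{}{{}}{}{}{{}}{}{{{}}}': depth seq [1 0 1 0 1 2 1 0 1 0 1 0 1 2 1 0 1 0 1 2 3 2 1 0]
  -> pairs=12 depth=3 groups=8 -> no

Answer: no no yes no no no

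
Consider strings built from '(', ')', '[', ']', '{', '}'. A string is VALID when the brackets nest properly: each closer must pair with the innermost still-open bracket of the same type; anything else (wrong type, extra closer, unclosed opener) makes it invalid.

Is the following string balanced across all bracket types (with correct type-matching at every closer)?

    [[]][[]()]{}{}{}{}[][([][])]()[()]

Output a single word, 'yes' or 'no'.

Answer: yes

Derivation:
pos 0: push '['; stack = [
pos 1: push '['; stack = [[
pos 2: ']' matches '['; pop; stack = [
pos 3: ']' matches '['; pop; stack = (empty)
pos 4: push '['; stack = [
pos 5: push '['; stack = [[
pos 6: ']' matches '['; pop; stack = [
pos 7: push '('; stack = [(
pos 8: ')' matches '('; pop; stack = [
pos 9: ']' matches '['; pop; stack = (empty)
pos 10: push '{'; stack = {
pos 11: '}' matches '{'; pop; stack = (empty)
pos 12: push '{'; stack = {
pos 13: '}' matches '{'; pop; stack = (empty)
pos 14: push '{'; stack = {
pos 15: '}' matches '{'; pop; stack = (empty)
pos 16: push '{'; stack = {
pos 17: '}' matches '{'; pop; stack = (empty)
pos 18: push '['; stack = [
pos 19: ']' matches '['; pop; stack = (empty)
pos 20: push '['; stack = [
pos 21: push '('; stack = [(
pos 22: push '['; stack = [([
pos 23: ']' matches '['; pop; stack = [(
pos 24: push '['; stack = [([
pos 25: ']' matches '['; pop; stack = [(
pos 26: ')' matches '('; pop; stack = [
pos 27: ']' matches '['; pop; stack = (empty)
pos 28: push '('; stack = (
pos 29: ')' matches '('; pop; stack = (empty)
pos 30: push '['; stack = [
pos 31: push '('; stack = [(
pos 32: ')' matches '('; pop; stack = [
pos 33: ']' matches '['; pop; stack = (empty)
end: stack empty → VALID
Verdict: properly nested → yes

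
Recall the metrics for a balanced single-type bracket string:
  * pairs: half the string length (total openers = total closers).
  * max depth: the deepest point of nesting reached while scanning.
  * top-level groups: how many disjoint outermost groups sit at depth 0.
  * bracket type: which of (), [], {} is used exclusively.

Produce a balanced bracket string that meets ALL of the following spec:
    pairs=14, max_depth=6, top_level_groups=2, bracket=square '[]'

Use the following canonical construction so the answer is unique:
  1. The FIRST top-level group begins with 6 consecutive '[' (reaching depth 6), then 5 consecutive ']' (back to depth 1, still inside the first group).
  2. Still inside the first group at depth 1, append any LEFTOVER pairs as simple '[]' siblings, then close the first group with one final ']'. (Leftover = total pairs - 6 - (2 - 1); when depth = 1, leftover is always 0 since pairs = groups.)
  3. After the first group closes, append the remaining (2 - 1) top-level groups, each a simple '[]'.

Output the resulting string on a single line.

Answer: [[[[[[]]]]][][][][][][][]][]

Derivation:
Spec: pairs=14 depth=6 groups=2
Leftover pairs = 14 - 6 - (2-1) = 7
First group: deep chain of depth 6 + 7 sibling pairs
Remaining 1 groups: simple '[]' each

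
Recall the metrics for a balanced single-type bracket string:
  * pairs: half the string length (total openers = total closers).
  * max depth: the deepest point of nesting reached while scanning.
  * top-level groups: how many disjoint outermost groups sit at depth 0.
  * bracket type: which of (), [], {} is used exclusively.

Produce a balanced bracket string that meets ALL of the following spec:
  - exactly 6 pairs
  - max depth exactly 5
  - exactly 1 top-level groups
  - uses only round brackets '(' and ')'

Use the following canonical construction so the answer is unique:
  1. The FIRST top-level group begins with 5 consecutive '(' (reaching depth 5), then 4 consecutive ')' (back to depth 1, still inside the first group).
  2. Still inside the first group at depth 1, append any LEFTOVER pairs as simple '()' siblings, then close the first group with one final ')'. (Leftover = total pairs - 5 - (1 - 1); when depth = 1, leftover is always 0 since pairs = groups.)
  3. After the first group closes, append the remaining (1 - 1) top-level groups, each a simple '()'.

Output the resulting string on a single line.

Answer: ((((())))())

Derivation:
Spec: pairs=6 depth=5 groups=1
Leftover pairs = 6 - 5 - (1-1) = 1
First group: deep chain of depth 5 + 1 sibling pairs
Remaining 0 groups: simple '()' each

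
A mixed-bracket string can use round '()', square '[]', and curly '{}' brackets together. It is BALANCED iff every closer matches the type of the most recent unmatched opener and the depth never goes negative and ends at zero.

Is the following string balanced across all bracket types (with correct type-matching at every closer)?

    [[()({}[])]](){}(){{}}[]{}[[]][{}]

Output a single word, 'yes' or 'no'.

pos 0: push '['; stack = [
pos 1: push '['; stack = [[
pos 2: push '('; stack = [[(
pos 3: ')' matches '('; pop; stack = [[
pos 4: push '('; stack = [[(
pos 5: push '{'; stack = [[({
pos 6: '}' matches '{'; pop; stack = [[(
pos 7: push '['; stack = [[([
pos 8: ']' matches '['; pop; stack = [[(
pos 9: ')' matches '('; pop; stack = [[
pos 10: ']' matches '['; pop; stack = [
pos 11: ']' matches '['; pop; stack = (empty)
pos 12: push '('; stack = (
pos 13: ')' matches '('; pop; stack = (empty)
pos 14: push '{'; stack = {
pos 15: '}' matches '{'; pop; stack = (empty)
pos 16: push '('; stack = (
pos 17: ')' matches '('; pop; stack = (empty)
pos 18: push '{'; stack = {
pos 19: push '{'; stack = {{
pos 20: '}' matches '{'; pop; stack = {
pos 21: '}' matches '{'; pop; stack = (empty)
pos 22: push '['; stack = [
pos 23: ']' matches '['; pop; stack = (empty)
pos 24: push '{'; stack = {
pos 25: '}' matches '{'; pop; stack = (empty)
pos 26: push '['; stack = [
pos 27: push '['; stack = [[
pos 28: ']' matches '['; pop; stack = [
pos 29: ']' matches '['; pop; stack = (empty)
pos 30: push '['; stack = [
pos 31: push '{'; stack = [{
pos 32: '}' matches '{'; pop; stack = [
pos 33: ']' matches '['; pop; stack = (empty)
end: stack empty → VALID
Verdict: properly nested → yes

Answer: yes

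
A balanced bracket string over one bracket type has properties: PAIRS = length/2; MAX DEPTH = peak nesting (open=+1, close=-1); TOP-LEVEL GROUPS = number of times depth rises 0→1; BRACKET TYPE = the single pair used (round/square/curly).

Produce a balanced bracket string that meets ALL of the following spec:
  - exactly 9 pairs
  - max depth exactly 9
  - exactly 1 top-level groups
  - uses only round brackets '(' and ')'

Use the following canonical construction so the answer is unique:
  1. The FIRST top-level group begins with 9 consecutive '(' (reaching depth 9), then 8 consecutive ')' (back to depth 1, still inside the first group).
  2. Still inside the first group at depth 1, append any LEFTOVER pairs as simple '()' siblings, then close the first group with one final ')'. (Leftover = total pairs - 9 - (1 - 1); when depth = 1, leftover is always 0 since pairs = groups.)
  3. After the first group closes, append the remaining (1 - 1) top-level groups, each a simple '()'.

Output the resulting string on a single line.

Spec: pairs=9 depth=9 groups=1
Leftover pairs = 9 - 9 - (1-1) = 0
First group: deep chain of depth 9 + 0 sibling pairs
Remaining 0 groups: simple '()' each

Answer: ((((((((()))))))))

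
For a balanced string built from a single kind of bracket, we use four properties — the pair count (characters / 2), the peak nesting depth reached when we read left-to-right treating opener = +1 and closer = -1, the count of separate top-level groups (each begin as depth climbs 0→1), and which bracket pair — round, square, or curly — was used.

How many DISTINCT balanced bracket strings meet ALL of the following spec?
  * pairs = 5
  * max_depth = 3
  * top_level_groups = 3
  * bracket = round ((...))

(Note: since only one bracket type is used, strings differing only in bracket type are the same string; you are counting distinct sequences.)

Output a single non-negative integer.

Spec: pairs=5 depth=3 groups=3
Count(depth <= 3) = 9
Count(depth <= 2) = 6
Count(depth == 3) = 9 - 6 = 3

Answer: 3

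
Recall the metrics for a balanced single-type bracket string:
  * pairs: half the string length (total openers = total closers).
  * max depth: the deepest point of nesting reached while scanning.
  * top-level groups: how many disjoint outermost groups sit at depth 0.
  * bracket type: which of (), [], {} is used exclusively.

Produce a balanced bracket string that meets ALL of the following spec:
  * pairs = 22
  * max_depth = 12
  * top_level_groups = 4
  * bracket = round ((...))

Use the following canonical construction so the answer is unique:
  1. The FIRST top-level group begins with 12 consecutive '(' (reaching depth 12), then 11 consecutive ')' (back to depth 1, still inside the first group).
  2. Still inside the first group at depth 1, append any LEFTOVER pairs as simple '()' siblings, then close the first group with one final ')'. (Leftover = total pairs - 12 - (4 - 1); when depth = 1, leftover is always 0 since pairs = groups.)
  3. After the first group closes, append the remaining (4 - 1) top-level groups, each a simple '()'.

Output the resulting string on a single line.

Answer: (((((((((((()))))))))))()()()()()()())()()()

Derivation:
Spec: pairs=22 depth=12 groups=4
Leftover pairs = 22 - 12 - (4-1) = 7
First group: deep chain of depth 12 + 7 sibling pairs
Remaining 3 groups: simple '()' each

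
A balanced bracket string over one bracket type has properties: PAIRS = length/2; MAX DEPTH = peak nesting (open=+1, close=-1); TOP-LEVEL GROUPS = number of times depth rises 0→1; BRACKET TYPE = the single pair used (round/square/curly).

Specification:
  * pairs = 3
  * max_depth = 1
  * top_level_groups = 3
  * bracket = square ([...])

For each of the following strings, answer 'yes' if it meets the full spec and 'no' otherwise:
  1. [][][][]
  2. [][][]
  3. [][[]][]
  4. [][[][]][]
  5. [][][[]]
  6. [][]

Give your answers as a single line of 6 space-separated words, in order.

Answer: no yes no no no no

Derivation:
String 1 '[][][][]': depth seq [1 0 1 0 1 0 1 0]
  -> pairs=4 depth=1 groups=4 -> no
String 2 '[][][]': depth seq [1 0 1 0 1 0]
  -> pairs=3 depth=1 groups=3 -> yes
String 3 '[][[]][]': depth seq [1 0 1 2 1 0 1 0]
  -> pairs=4 depth=2 groups=3 -> no
String 4 '[][[][]][]': depth seq [1 0 1 2 1 2 1 0 1 0]
  -> pairs=5 depth=2 groups=3 -> no
String 5 '[][][[]]': depth seq [1 0 1 0 1 2 1 0]
  -> pairs=4 depth=2 groups=3 -> no
String 6 '[][]': depth seq [1 0 1 0]
  -> pairs=2 depth=1 groups=2 -> no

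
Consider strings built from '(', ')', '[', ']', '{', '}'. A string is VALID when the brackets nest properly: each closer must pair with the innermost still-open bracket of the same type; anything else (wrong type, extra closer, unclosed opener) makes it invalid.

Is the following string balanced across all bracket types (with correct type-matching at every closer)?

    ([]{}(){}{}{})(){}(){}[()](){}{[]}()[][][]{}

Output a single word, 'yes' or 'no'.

Answer: yes

Derivation:
pos 0: push '('; stack = (
pos 1: push '['; stack = ([
pos 2: ']' matches '['; pop; stack = (
pos 3: push '{'; stack = ({
pos 4: '}' matches '{'; pop; stack = (
pos 5: push '('; stack = ((
pos 6: ')' matches '('; pop; stack = (
pos 7: push '{'; stack = ({
pos 8: '}' matches '{'; pop; stack = (
pos 9: push '{'; stack = ({
pos 10: '}' matches '{'; pop; stack = (
pos 11: push '{'; stack = ({
pos 12: '}' matches '{'; pop; stack = (
pos 13: ')' matches '('; pop; stack = (empty)
pos 14: push '('; stack = (
pos 15: ')' matches '('; pop; stack = (empty)
pos 16: push '{'; stack = {
pos 17: '}' matches '{'; pop; stack = (empty)
pos 18: push '('; stack = (
pos 19: ')' matches '('; pop; stack = (empty)
pos 20: push '{'; stack = {
pos 21: '}' matches '{'; pop; stack = (empty)
pos 22: push '['; stack = [
pos 23: push '('; stack = [(
pos 24: ')' matches '('; pop; stack = [
pos 25: ']' matches '['; pop; stack = (empty)
pos 26: push '('; stack = (
pos 27: ')' matches '('; pop; stack = (empty)
pos 28: push '{'; stack = {
pos 29: '}' matches '{'; pop; stack = (empty)
pos 30: push '{'; stack = {
pos 31: push '['; stack = {[
pos 32: ']' matches '['; pop; stack = {
pos 33: '}' matches '{'; pop; stack = (empty)
pos 34: push '('; stack = (
pos 35: ')' matches '('; pop; stack = (empty)
pos 36: push '['; stack = [
pos 37: ']' matches '['; pop; stack = (empty)
pos 38: push '['; stack = [
pos 39: ']' matches '['; pop; stack = (empty)
pos 40: push '['; stack = [
pos 41: ']' matches '['; pop; stack = (empty)
pos 42: push '{'; stack = {
pos 43: '}' matches '{'; pop; stack = (empty)
end: stack empty → VALID
Verdict: properly nested → yes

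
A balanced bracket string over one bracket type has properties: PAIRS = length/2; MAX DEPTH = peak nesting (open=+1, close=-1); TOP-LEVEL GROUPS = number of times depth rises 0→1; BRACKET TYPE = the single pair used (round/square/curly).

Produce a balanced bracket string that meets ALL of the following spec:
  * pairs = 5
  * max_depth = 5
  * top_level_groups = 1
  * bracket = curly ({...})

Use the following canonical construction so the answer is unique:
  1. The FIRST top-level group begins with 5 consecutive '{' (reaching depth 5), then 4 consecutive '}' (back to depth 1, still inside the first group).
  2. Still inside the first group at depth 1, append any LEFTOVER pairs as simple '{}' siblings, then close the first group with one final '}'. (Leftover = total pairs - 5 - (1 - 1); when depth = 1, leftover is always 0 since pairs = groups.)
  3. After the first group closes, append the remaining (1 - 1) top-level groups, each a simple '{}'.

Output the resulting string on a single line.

Spec: pairs=5 depth=5 groups=1
Leftover pairs = 5 - 5 - (1-1) = 0
First group: deep chain of depth 5 + 0 sibling pairs
Remaining 0 groups: simple '{}' each

Answer: {{{{{}}}}}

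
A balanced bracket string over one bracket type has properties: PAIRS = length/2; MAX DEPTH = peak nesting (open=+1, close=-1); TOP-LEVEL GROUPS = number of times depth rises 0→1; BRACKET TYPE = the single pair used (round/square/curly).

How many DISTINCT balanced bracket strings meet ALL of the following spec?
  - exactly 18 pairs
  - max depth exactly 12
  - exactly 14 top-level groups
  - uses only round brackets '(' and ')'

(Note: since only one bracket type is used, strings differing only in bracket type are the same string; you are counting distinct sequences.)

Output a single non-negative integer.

Answer: 0

Derivation:
Spec: pairs=18 depth=12 groups=14
Count(depth <= 12) = 4655
Count(depth <= 11) = 4655
Count(depth == 12) = 4655 - 4655 = 0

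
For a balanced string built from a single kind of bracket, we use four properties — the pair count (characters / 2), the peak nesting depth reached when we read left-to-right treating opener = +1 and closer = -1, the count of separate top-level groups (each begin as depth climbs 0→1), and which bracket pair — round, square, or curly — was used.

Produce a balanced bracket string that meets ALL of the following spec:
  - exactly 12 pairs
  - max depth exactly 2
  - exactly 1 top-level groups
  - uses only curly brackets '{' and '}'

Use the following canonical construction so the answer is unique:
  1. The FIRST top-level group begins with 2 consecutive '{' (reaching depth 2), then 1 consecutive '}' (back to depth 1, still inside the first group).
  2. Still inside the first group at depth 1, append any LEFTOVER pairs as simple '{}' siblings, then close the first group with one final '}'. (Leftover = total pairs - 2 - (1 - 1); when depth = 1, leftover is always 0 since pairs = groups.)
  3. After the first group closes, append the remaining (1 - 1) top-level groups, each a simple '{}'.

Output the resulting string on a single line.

Spec: pairs=12 depth=2 groups=1
Leftover pairs = 12 - 2 - (1-1) = 10
First group: deep chain of depth 2 + 10 sibling pairs
Remaining 0 groups: simple '{}' each

Answer: {{}{}{}{}{}{}{}{}{}{}{}}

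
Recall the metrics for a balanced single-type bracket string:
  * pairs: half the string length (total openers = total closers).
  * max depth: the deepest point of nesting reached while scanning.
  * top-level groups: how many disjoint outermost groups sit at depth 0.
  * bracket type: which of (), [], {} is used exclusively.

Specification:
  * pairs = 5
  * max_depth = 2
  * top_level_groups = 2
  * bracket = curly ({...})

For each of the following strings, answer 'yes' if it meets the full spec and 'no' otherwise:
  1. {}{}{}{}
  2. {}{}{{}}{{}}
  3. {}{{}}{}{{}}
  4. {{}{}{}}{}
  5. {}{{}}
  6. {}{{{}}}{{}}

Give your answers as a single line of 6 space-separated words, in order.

Answer: no no no yes no no

Derivation:
String 1 '{}{}{}{}': depth seq [1 0 1 0 1 0 1 0]
  -> pairs=4 depth=1 groups=4 -> no
String 2 '{}{}{{}}{{}}': depth seq [1 0 1 0 1 2 1 0 1 2 1 0]
  -> pairs=6 depth=2 groups=4 -> no
String 3 '{}{{}}{}{{}}': depth seq [1 0 1 2 1 0 1 0 1 2 1 0]
  -> pairs=6 depth=2 groups=4 -> no
String 4 '{{}{}{}}{}': depth seq [1 2 1 2 1 2 1 0 1 0]
  -> pairs=5 depth=2 groups=2 -> yes
String 5 '{}{{}}': depth seq [1 0 1 2 1 0]
  -> pairs=3 depth=2 groups=2 -> no
String 6 '{}{{{}}}{{}}': depth seq [1 0 1 2 3 2 1 0 1 2 1 0]
  -> pairs=6 depth=3 groups=3 -> no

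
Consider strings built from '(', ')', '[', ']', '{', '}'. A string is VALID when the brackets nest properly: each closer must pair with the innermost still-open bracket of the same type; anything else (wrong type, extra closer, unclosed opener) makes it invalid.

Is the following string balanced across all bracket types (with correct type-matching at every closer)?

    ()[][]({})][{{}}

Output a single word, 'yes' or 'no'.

Answer: no

Derivation:
pos 0: push '('; stack = (
pos 1: ')' matches '('; pop; stack = (empty)
pos 2: push '['; stack = [
pos 3: ']' matches '['; pop; stack = (empty)
pos 4: push '['; stack = [
pos 5: ']' matches '['; pop; stack = (empty)
pos 6: push '('; stack = (
pos 7: push '{'; stack = ({
pos 8: '}' matches '{'; pop; stack = (
pos 9: ')' matches '('; pop; stack = (empty)
pos 10: saw closer ']' but stack is empty → INVALID
Verdict: unmatched closer ']' at position 10 → no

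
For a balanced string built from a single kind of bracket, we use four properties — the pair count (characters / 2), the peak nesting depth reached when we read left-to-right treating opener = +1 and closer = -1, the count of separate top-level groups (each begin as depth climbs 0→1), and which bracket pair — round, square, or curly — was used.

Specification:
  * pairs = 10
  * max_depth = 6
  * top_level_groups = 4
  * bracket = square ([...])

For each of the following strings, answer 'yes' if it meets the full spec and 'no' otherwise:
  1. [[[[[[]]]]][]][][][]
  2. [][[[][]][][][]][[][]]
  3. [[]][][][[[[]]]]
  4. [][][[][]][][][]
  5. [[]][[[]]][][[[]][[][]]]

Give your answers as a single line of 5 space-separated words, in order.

String 1 '[[[[[[]]]]][]][][][]': depth seq [1 2 3 4 5 6 5 4 3 2 1 2 1 0 1 0 1 0 1 0]
  -> pairs=10 depth=6 groups=4 -> yes
String 2 '[][[[][]][][][]][[][]]': depth seq [1 0 1 2 3 2 3 2 1 2 1 2 1 2 1 0 1 2 1 2 1 0]
  -> pairs=11 depth=3 groups=3 -> no
String 3 '[[]][][][[[[]]]]': depth seq [1 2 1 0 1 0 1 0 1 2 3 4 3 2 1 0]
  -> pairs=8 depth=4 groups=4 -> no
String 4 '[][][[][]][][][]': depth seq [1 0 1 0 1 2 1 2 1 0 1 0 1 0 1 0]
  -> pairs=8 depth=2 groups=6 -> no
String 5 '[[]][[[]]][][[[]][[][]]]': depth seq [1 2 1 0 1 2 3 2 1 0 1 0 1 2 3 2 1 2 3 2 3 2 1 0]
  -> pairs=12 depth=3 groups=4 -> no

Answer: yes no no no no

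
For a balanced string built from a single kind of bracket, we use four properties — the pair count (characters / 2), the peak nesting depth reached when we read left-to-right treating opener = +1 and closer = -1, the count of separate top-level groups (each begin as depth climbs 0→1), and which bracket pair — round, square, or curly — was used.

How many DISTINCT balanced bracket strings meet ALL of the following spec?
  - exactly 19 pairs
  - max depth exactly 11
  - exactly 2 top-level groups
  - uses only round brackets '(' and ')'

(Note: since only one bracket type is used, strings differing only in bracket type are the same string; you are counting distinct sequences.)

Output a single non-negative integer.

Spec: pairs=19 depth=11 groups=2
Count(depth <= 11) = 475586188
Count(depth <= 10) = 470033036
Count(depth == 11) = 475586188 - 470033036 = 5553152

Answer: 5553152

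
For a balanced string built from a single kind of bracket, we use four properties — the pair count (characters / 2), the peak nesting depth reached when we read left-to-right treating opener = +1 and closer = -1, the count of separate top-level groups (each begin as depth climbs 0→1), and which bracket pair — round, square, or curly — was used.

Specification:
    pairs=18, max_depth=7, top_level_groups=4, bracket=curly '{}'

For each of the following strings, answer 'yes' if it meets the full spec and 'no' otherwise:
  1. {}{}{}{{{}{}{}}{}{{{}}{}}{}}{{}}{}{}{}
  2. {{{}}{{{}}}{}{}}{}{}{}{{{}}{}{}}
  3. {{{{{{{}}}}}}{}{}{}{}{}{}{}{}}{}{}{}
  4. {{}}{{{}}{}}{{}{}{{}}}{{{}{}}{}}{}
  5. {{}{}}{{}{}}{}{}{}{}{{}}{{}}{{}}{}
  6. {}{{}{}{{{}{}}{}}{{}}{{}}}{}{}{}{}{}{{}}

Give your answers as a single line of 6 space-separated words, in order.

Answer: no no yes no no no

Derivation:
String 1 '{}{}{}{{{}{}{}}{}{{{}}{}}{}}{{}}{}{}{}': depth seq [1 0 1 0 1 0 1 2 3 2 3 2 3 2 1 2 1 2 3 4 3 2 3 2 1 2 1 0 1 2 1 0 1 0 1 0 1 0]
  -> pairs=19 depth=4 groups=8 -> no
String 2 '{{{}}{{{}}}{}{}}{}{}{}{{{}}{}{}}': depth seq [1 2 3 2 1 2 3 4 3 2 1 2 1 2 1 0 1 0 1 0 1 0 1 2 3 2 1 2 1 2 1 0]
  -> pairs=16 depth=4 groups=5 -> no
String 3 '{{{{{{{}}}}}}{}{}{}{}{}{}{}{}}{}{}{}': depth seq [1 2 3 4 5 6 7 6 5 4 3 2 1 2 1 2 1 2 1 2 1 2 1 2 1 2 1 2 1 0 1 0 1 0 1 0]
  -> pairs=18 depth=7 groups=4 -> yes
String 4 '{{}}{{{}}{}}{{}{}{{}}}{{{}{}}{}}{}': depth seq [1 2 1 0 1 2 3 2 1 2 1 0 1 2 1 2 1 2 3 2 1 0 1 2 3 2 3 2 1 2 1 0 1 0]
  -> pairs=17 depth=3 groups=5 -> no
String 5 '{{}{}}{{}{}}{}{}{}{}{{}}{{}}{{}}{}': depth seq [1 2 1 2 1 0 1 2 1 2 1 0 1 0 1 0 1 0 1 0 1 2 1 0 1 2 1 0 1 2 1 0 1 0]
  -> pairs=17 depth=2 groups=10 -> no
String 6 '{}{{}{}{{{}{}}{}}{{}}{{}}}{}{}{}{}{}{{}}': depth seq [1 0 1 2 1 2 1 2 3 4 3 4 3 2 3 2 1 2 3 2 1 2 3 2 1 0 1 0 1 0 1 0 1 0 1 0 1 2 1 0]
  -> pairs=20 depth=4 groups=8 -> no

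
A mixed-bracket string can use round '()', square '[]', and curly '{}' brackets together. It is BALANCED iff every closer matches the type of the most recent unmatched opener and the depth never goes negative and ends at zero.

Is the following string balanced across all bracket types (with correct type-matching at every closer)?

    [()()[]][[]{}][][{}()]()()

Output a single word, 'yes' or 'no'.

pos 0: push '['; stack = [
pos 1: push '('; stack = [(
pos 2: ')' matches '('; pop; stack = [
pos 3: push '('; stack = [(
pos 4: ')' matches '('; pop; stack = [
pos 5: push '['; stack = [[
pos 6: ']' matches '['; pop; stack = [
pos 7: ']' matches '['; pop; stack = (empty)
pos 8: push '['; stack = [
pos 9: push '['; stack = [[
pos 10: ']' matches '['; pop; stack = [
pos 11: push '{'; stack = [{
pos 12: '}' matches '{'; pop; stack = [
pos 13: ']' matches '['; pop; stack = (empty)
pos 14: push '['; stack = [
pos 15: ']' matches '['; pop; stack = (empty)
pos 16: push '['; stack = [
pos 17: push '{'; stack = [{
pos 18: '}' matches '{'; pop; stack = [
pos 19: push '('; stack = [(
pos 20: ')' matches '('; pop; stack = [
pos 21: ']' matches '['; pop; stack = (empty)
pos 22: push '('; stack = (
pos 23: ')' matches '('; pop; stack = (empty)
pos 24: push '('; stack = (
pos 25: ')' matches '('; pop; stack = (empty)
end: stack empty → VALID
Verdict: properly nested → yes

Answer: yes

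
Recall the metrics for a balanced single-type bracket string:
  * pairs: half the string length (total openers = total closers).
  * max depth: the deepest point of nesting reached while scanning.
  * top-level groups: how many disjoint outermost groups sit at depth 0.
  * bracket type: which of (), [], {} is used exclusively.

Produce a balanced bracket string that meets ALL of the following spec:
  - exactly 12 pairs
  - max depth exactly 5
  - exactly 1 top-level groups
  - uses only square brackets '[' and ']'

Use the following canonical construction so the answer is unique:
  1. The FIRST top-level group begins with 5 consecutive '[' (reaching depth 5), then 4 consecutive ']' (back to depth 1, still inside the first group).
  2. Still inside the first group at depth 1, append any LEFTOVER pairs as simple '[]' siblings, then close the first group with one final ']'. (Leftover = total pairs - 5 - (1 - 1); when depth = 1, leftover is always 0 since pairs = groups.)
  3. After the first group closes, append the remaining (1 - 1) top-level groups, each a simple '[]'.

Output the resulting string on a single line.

Spec: pairs=12 depth=5 groups=1
Leftover pairs = 12 - 5 - (1-1) = 7
First group: deep chain of depth 5 + 7 sibling pairs
Remaining 0 groups: simple '[]' each

Answer: [[[[[]]]][][][][][][][]]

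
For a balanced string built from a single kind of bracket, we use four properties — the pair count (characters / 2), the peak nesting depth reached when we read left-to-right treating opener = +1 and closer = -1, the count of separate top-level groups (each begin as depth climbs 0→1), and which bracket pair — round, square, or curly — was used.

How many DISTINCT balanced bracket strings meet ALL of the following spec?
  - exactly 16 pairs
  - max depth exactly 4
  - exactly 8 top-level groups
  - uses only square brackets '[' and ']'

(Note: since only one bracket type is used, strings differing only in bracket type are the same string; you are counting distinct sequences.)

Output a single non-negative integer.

Answer: 92112

Derivation:
Spec: pairs=16 depth=4 groups=8
Count(depth <= 4) = 200657
Count(depth <= 3) = 108545
Count(depth == 4) = 200657 - 108545 = 92112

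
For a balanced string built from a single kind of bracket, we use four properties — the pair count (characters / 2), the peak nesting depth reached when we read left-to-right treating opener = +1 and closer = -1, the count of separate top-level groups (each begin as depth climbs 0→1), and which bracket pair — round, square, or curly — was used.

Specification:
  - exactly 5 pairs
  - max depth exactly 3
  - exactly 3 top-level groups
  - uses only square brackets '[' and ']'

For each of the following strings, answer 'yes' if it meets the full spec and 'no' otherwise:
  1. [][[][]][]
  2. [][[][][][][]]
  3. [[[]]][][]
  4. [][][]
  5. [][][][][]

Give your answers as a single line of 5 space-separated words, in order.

Answer: no no yes no no

Derivation:
String 1 '[][[][]][]': depth seq [1 0 1 2 1 2 1 0 1 0]
  -> pairs=5 depth=2 groups=3 -> no
String 2 '[][[][][][][]]': depth seq [1 0 1 2 1 2 1 2 1 2 1 2 1 0]
  -> pairs=7 depth=2 groups=2 -> no
String 3 '[[[]]][][]': depth seq [1 2 3 2 1 0 1 0 1 0]
  -> pairs=5 depth=3 groups=3 -> yes
String 4 '[][][]': depth seq [1 0 1 0 1 0]
  -> pairs=3 depth=1 groups=3 -> no
String 5 '[][][][][]': depth seq [1 0 1 0 1 0 1 0 1 0]
  -> pairs=5 depth=1 groups=5 -> no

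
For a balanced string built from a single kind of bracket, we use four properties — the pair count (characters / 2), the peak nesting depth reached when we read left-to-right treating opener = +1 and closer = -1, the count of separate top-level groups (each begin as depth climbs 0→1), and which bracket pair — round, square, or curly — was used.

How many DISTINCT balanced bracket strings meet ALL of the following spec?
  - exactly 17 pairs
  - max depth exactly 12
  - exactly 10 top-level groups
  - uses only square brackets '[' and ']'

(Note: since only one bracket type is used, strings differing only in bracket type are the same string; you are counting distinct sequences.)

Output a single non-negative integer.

Spec: pairs=17 depth=12 groups=10
Count(depth <= 12) = 144210
Count(depth <= 11) = 144210
Count(depth == 12) = 144210 - 144210 = 0

Answer: 0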